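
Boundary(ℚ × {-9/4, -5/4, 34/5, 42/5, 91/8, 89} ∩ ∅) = ∅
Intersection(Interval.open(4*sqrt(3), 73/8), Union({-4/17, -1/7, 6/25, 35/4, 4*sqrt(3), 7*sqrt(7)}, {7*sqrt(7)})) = {35/4}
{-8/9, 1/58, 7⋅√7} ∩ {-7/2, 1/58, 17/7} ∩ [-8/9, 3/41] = {1/58}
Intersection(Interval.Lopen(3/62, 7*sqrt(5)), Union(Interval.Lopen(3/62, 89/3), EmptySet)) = Interval.Lopen(3/62, 7*sqrt(5))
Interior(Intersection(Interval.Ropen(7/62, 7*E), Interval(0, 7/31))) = Interval.open(7/62, 7/31)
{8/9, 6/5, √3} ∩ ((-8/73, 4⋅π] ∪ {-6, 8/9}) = {8/9, 6/5, √3}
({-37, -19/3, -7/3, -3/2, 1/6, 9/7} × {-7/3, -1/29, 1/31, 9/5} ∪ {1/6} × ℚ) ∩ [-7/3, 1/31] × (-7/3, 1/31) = {-7/3, -3/2} × {-1/29}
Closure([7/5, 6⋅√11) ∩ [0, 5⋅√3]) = [7/5, 5⋅√3]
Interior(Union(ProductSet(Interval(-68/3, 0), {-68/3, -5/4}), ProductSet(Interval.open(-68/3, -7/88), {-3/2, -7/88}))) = EmptySet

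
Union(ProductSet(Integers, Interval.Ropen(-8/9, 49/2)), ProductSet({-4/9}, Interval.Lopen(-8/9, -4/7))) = Union(ProductSet({-4/9}, Interval.Lopen(-8/9, -4/7)), ProductSet(Integers, Interval.Ropen(-8/9, 49/2)))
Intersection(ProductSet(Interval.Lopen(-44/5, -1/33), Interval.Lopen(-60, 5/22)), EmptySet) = EmptySet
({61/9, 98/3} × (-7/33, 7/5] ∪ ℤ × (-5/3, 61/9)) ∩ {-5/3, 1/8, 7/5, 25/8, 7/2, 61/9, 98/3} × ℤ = {61/9, 98/3} × {0, 1}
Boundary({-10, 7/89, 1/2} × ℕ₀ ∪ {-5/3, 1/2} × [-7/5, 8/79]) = ({-10, 7/89, 1/2} × ℕ₀) ∪ ({-5/3, 1/2} × [-7/5, 8/79])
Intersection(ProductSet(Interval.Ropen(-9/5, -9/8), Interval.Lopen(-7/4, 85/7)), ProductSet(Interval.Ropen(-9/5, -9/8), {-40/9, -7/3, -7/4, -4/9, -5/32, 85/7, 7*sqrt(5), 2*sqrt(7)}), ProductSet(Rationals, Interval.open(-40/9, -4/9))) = EmptySet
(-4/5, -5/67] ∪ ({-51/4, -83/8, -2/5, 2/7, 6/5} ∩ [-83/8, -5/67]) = {-83/8} ∪ (-4/5, -5/67]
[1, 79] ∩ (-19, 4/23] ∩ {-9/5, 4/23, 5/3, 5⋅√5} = ∅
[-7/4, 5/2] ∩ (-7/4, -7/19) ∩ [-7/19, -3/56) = ∅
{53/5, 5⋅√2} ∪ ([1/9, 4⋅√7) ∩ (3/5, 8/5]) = (3/5, 8/5] ∪ {53/5, 5⋅√2}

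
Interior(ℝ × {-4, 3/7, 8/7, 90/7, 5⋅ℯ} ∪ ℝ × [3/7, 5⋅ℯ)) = ℝ × (3/7, 5⋅ℯ)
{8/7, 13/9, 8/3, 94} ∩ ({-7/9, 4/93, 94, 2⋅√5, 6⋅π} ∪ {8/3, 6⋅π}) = {8/3, 94}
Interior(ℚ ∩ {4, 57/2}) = ∅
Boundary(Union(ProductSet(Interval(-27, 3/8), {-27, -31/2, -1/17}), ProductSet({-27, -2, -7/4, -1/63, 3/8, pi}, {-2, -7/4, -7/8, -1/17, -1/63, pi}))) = Union(ProductSet({-27, -2, -7/4, -1/63, 3/8, pi}, {-2, -7/4, -7/8, -1/17, -1/63, pi}), ProductSet(Interval(-27, 3/8), {-27, -31/2, -1/17}))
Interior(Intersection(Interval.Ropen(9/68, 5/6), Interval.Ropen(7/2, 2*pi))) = EmptySet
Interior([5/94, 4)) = (5/94, 4)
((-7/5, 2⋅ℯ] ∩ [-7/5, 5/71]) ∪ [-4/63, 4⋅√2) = (-7/5, 4⋅√2)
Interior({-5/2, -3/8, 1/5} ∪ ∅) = ∅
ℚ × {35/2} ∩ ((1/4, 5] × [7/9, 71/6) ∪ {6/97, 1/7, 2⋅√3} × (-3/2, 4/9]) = ∅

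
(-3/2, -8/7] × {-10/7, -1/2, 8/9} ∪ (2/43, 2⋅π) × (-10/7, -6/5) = ((-3/2, -8/7] × {-10/7, -1/2, 8/9}) ∪ ((2/43, 2⋅π) × (-10/7, -6/5))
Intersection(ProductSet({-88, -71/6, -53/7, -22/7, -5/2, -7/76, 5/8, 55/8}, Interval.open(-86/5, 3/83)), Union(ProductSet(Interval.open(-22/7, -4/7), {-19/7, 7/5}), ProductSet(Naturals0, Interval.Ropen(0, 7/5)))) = ProductSet({-5/2}, {-19/7})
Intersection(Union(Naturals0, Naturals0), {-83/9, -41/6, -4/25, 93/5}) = EmptySet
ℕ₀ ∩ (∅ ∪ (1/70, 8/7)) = {1}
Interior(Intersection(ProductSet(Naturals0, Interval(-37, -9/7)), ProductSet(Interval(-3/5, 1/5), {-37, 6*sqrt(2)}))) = EmptySet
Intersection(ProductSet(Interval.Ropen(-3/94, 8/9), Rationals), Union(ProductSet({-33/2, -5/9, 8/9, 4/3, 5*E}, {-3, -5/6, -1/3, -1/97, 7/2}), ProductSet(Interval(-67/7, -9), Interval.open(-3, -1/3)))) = EmptySet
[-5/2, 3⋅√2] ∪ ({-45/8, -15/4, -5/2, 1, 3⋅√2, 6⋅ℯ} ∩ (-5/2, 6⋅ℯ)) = [-5/2, 3⋅√2]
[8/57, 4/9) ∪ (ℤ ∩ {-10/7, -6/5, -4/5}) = [8/57, 4/9)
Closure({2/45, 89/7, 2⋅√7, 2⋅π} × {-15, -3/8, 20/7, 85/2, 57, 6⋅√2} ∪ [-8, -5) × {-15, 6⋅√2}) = ([-8, -5] × {-15, 6⋅√2}) ∪ ({2/45, 89/7, 2⋅√7, 2⋅π} × {-15, -3/8, 20/7, 85/2, 57, 6⋅√2})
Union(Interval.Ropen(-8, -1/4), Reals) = Interval(-oo, oo)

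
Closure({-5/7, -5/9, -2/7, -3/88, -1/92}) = {-5/7, -5/9, -2/7, -3/88, -1/92}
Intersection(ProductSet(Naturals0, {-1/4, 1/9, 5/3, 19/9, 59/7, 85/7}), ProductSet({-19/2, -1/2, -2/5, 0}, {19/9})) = ProductSet({0}, {19/9})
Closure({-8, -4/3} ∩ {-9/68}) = ∅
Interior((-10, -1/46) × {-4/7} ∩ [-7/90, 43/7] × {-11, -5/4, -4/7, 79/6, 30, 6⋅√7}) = ∅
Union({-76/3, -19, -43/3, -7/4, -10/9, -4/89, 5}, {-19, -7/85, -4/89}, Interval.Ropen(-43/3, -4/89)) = Union({-76/3, -19, 5}, Interval(-43/3, -4/89))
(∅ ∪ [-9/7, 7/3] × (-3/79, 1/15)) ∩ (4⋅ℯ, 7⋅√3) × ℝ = ∅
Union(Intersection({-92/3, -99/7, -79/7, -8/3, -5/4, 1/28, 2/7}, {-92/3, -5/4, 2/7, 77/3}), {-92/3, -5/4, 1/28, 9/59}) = {-92/3, -5/4, 1/28, 9/59, 2/7}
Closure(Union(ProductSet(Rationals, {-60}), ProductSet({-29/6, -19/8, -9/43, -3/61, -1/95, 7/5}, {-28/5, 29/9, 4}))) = Union(ProductSet({-29/6, -19/8, -9/43, -3/61, -1/95, 7/5}, {-28/5, 29/9, 4}), ProductSet(Reals, {-60}))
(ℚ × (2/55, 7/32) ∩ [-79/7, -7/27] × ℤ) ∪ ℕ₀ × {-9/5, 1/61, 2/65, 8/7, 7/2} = ℕ₀ × {-9/5, 1/61, 2/65, 8/7, 7/2}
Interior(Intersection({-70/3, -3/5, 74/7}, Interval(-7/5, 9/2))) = EmptySet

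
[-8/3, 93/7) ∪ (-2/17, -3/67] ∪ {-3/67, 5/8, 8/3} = [-8/3, 93/7)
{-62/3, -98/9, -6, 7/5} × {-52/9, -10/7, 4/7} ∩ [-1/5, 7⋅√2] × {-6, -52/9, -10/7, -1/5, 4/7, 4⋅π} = {7/5} × {-52/9, -10/7, 4/7}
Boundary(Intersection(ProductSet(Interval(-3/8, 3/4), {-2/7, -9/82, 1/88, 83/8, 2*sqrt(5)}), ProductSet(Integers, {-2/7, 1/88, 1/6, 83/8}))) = ProductSet(Range(0, 1, 1), {-2/7, 1/88, 83/8})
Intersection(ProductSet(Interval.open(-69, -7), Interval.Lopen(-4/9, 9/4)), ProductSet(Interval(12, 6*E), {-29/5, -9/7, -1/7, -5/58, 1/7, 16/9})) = EmptySet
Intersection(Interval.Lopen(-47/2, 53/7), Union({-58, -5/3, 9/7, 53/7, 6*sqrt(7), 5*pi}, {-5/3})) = {-5/3, 9/7, 53/7}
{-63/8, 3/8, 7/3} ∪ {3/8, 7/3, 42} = {-63/8, 3/8, 7/3, 42}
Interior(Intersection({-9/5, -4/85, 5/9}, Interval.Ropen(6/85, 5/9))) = EmptySet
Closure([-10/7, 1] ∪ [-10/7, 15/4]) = [-10/7, 15/4]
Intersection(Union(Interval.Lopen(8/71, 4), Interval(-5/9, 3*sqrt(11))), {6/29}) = {6/29}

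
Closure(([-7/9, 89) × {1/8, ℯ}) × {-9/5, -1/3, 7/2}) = ([-7/9, 89] × {1/8, ℯ}) × {-9/5, -1/3, 7/2}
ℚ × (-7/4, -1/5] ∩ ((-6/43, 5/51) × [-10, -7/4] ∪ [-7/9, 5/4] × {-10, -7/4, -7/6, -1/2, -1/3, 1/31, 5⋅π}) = (ℚ ∩ [-7/9, 5/4]) × {-7/6, -1/2, -1/3}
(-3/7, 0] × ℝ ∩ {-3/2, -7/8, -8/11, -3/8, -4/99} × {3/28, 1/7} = {-3/8, -4/99} × {3/28, 1/7}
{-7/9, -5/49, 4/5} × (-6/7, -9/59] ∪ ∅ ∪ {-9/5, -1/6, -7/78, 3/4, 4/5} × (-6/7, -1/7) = ({-7/9, -5/49, 4/5} × (-6/7, -9/59]) ∪ ({-9/5, -1/6, -7/78, 3/4, 4/5} × (-6/7, -1/7))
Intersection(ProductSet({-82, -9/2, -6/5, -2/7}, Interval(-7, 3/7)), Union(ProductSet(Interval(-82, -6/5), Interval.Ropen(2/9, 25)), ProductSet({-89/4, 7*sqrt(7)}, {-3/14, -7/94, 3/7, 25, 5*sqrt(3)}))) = ProductSet({-82, -9/2, -6/5}, Interval(2/9, 3/7))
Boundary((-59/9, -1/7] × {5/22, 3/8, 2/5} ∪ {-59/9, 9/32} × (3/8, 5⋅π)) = ([-59/9, -1/7] × {5/22, 3/8, 2/5}) ∪ ({-59/9, 9/32} × [3/8, 5⋅π])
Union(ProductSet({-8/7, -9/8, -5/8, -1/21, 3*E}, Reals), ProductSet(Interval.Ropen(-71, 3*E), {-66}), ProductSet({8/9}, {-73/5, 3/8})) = Union(ProductSet({8/9}, {-73/5, 3/8}), ProductSet({-8/7, -9/8, -5/8, -1/21, 3*E}, Reals), ProductSet(Interval.Ropen(-71, 3*E), {-66}))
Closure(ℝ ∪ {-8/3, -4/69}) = ℝ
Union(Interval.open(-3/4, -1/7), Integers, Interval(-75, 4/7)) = Union(Integers, Interval(-75, 4/7))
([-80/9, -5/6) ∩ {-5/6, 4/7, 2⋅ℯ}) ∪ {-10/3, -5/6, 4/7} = {-10/3, -5/6, 4/7}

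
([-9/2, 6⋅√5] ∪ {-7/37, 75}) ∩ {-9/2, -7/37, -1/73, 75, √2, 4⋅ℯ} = {-9/2, -7/37, -1/73, 75, √2, 4⋅ℯ}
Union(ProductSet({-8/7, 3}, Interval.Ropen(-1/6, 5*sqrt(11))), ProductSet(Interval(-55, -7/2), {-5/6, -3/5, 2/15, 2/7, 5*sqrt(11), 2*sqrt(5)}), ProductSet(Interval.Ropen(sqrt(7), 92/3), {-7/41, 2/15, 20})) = Union(ProductSet({-8/7, 3}, Interval.Ropen(-1/6, 5*sqrt(11))), ProductSet(Interval(-55, -7/2), {-5/6, -3/5, 2/15, 2/7, 5*sqrt(11), 2*sqrt(5)}), ProductSet(Interval.Ropen(sqrt(7), 92/3), {-7/41, 2/15, 20}))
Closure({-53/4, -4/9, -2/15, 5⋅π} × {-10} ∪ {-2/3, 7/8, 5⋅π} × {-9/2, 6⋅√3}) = ({-53/4, -4/9, -2/15, 5⋅π} × {-10}) ∪ ({-2/3, 7/8, 5⋅π} × {-9/2, 6⋅√3})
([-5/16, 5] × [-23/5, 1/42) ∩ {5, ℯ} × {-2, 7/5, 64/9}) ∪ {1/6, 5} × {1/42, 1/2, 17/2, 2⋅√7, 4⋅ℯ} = ({5, ℯ} × {-2}) ∪ ({1/6, 5} × {1/42, 1/2, 17/2, 2⋅√7, 4⋅ℯ})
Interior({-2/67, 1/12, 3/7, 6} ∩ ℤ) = ∅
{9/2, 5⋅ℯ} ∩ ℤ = ∅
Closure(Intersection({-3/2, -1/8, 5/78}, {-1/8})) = {-1/8}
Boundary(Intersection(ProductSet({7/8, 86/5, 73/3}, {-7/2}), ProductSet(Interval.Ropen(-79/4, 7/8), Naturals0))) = EmptySet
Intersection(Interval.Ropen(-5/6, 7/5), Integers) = Range(0, 2, 1)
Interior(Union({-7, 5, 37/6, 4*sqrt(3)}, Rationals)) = EmptySet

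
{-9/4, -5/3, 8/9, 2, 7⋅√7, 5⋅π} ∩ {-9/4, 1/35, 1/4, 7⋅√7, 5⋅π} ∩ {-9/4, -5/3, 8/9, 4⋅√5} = {-9/4}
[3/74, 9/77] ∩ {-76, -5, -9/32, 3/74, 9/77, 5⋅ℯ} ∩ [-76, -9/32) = ∅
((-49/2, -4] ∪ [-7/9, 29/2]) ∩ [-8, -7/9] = [-8, -4] ∪ {-7/9}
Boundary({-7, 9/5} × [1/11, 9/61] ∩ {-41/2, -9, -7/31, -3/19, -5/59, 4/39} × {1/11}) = ∅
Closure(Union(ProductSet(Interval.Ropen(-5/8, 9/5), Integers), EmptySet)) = ProductSet(Interval(-5/8, 9/5), Integers)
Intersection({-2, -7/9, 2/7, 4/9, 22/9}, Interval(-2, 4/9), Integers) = {-2}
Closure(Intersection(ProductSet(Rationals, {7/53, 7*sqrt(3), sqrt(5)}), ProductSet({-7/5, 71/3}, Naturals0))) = EmptySet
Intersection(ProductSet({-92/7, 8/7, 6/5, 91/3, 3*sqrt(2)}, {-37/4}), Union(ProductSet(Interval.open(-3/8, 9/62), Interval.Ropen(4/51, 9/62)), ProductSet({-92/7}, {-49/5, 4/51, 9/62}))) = EmptySet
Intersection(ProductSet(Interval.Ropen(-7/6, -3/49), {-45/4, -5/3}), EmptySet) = EmptySet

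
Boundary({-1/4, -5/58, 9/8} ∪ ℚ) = ℝ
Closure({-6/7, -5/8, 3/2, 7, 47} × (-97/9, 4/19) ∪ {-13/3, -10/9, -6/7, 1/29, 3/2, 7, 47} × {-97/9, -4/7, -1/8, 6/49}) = ({-6/7, -5/8, 3/2, 7, 47} × [-97/9, 4/19]) ∪ ({-13/3, -10/9, -6/7, 1/29, 3/2, 7, 47} × {-97/9, -4/7, -1/8, 6/49})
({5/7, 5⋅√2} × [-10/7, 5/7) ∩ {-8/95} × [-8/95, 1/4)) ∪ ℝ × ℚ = ℝ × ℚ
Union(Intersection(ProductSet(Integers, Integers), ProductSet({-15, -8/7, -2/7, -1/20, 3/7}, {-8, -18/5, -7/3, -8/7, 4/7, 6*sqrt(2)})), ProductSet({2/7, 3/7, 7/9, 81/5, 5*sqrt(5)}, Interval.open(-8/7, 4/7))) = Union(ProductSet({-15}, {-8}), ProductSet({2/7, 3/7, 7/9, 81/5, 5*sqrt(5)}, Interval.open(-8/7, 4/7)))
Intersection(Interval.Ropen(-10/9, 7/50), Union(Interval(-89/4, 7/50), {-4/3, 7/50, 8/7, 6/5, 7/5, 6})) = Interval.Ropen(-10/9, 7/50)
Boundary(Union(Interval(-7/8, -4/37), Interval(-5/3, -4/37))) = {-5/3, -4/37}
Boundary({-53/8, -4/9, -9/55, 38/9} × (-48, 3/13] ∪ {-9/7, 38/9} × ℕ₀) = ({-9/7, 38/9} × ℕ₀) ∪ ({-53/8, -4/9, -9/55, 38/9} × [-48, 3/13])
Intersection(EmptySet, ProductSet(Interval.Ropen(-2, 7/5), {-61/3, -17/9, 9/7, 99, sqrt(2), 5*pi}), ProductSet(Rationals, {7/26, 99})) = EmptySet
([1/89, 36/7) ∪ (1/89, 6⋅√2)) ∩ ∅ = ∅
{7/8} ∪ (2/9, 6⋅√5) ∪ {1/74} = {1/74} ∪ (2/9, 6⋅√5)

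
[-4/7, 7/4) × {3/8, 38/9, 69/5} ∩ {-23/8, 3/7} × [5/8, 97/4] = {3/7} × {38/9, 69/5}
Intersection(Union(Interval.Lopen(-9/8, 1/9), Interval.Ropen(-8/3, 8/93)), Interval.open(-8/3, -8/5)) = Interval.open(-8/3, -8/5)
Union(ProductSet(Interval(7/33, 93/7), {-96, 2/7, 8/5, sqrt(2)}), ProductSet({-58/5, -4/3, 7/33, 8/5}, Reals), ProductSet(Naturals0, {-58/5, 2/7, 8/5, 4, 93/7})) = Union(ProductSet({-58/5, -4/3, 7/33, 8/5}, Reals), ProductSet(Interval(7/33, 93/7), {-96, 2/7, 8/5, sqrt(2)}), ProductSet(Naturals0, {-58/5, 2/7, 8/5, 4, 93/7}))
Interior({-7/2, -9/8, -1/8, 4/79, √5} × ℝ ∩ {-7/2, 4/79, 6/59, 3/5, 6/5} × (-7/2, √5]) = ∅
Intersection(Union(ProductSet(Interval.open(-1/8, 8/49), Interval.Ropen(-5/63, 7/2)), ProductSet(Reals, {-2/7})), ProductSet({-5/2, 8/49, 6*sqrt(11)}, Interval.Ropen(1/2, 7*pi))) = EmptySet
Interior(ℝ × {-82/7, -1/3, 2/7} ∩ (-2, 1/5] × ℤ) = ∅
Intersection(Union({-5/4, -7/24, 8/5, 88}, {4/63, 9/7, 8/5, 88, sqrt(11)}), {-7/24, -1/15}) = {-7/24}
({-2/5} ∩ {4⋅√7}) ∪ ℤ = ℤ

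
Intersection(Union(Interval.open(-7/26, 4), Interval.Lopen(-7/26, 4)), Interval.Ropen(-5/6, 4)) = Interval.open(-7/26, 4)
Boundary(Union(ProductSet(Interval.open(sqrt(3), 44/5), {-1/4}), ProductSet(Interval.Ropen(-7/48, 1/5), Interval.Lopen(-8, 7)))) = Union(ProductSet({-7/48, 1/5}, Interval(-8, 7)), ProductSet(Interval(-7/48, 1/5), {-8, 7}), ProductSet(Interval(sqrt(3), 44/5), {-1/4}))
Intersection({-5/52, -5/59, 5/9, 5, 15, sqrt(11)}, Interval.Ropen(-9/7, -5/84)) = {-5/52, -5/59}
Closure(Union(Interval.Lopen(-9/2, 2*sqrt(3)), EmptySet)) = Interval(-9/2, 2*sqrt(3))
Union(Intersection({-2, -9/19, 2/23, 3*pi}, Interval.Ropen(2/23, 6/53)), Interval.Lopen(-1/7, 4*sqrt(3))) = Interval.Lopen(-1/7, 4*sqrt(3))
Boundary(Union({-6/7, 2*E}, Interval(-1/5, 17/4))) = {-6/7, -1/5, 17/4, 2*E}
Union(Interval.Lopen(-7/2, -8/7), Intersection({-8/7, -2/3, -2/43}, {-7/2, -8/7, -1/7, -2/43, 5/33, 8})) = Union({-2/43}, Interval.Lopen(-7/2, -8/7))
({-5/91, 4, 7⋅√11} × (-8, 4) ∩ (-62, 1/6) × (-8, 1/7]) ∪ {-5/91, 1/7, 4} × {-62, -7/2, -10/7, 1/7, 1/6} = ({-5/91} × (-8, 1/7]) ∪ ({-5/91, 1/7, 4} × {-62, -7/2, -10/7, 1/7, 1/6})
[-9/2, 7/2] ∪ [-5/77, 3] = [-9/2, 7/2]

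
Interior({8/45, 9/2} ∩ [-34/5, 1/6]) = ∅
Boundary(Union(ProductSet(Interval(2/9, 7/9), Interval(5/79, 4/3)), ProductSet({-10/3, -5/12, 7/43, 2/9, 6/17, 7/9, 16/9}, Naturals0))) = Union(ProductSet({2/9, 7/9}, Interval(5/79, 4/3)), ProductSet({-10/3, -5/12, 7/43, 2/9, 7/9, 16/9}, Naturals0), ProductSet({-10/3, -5/12, 7/43, 2/9, 6/17, 7/9, 16/9}, Complement(Naturals0, Interval.open(5/79, 4/3))), ProductSet(Interval(2/9, 7/9), {5/79, 4/3}))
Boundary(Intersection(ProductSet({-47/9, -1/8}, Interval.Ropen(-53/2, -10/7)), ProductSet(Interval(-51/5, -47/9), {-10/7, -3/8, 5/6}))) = EmptySet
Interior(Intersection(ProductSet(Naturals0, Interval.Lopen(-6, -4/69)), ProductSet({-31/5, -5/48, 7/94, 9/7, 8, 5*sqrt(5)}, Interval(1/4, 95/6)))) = EmptySet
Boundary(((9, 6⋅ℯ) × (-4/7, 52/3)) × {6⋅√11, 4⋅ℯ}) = (({9, 6⋅ℯ} × [-4/7, 52/3]) ∪ ([9, 6⋅ℯ] × {-4/7, 52/3}) ∪ ((9, 6⋅ℯ) × (-4/7, 52/3))) × {6⋅√11, 4⋅ℯ}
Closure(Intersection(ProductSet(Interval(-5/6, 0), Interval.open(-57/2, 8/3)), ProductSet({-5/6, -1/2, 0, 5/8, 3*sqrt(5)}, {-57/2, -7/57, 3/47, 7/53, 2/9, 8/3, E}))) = ProductSet({-5/6, -1/2, 0}, {-7/57, 3/47, 7/53, 2/9})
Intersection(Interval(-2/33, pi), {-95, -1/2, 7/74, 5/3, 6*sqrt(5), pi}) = {7/74, 5/3, pi}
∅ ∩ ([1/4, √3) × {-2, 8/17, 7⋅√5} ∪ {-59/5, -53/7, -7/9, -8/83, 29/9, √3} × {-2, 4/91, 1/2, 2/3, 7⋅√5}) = ∅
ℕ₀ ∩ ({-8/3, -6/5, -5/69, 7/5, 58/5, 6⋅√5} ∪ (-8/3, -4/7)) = ∅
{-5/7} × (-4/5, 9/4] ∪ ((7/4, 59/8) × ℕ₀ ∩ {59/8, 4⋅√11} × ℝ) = {-5/7} × (-4/5, 9/4]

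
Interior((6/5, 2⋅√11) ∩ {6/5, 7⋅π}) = ∅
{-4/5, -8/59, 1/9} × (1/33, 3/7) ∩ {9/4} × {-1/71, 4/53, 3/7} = ∅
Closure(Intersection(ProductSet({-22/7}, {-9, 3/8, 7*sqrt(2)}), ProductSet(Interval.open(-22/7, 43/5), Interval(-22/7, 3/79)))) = EmptySet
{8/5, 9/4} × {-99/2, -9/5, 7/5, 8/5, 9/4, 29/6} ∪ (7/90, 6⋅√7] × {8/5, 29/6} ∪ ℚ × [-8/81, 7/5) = (ℚ × [-8/81, 7/5)) ∪ ({8/5, 9/4} × {-99/2, -9/5, 7/5, 8/5, 9/4, 29/6}) ∪ ((7/90, 6⋅√7] × {8/5, 29/6})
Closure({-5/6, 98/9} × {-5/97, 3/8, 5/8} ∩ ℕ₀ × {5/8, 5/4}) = ∅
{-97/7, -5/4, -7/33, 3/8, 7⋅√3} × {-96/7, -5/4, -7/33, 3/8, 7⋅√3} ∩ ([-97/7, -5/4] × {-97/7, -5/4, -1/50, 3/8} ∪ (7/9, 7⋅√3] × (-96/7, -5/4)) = {-97/7, -5/4} × {-5/4, 3/8}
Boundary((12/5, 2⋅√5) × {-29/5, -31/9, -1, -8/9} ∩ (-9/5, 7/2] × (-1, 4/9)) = [12/5, 7/2] × {-8/9}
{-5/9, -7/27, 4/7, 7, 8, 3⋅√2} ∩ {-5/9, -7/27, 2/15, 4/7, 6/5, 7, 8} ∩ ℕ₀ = {7, 8}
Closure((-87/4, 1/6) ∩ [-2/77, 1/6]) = [-2/77, 1/6]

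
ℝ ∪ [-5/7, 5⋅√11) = (-∞, ∞)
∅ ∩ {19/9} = ∅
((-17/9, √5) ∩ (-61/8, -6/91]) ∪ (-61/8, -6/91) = (-61/8, -6/91]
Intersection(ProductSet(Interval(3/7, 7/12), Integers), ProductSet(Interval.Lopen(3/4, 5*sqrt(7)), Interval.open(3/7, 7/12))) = EmptySet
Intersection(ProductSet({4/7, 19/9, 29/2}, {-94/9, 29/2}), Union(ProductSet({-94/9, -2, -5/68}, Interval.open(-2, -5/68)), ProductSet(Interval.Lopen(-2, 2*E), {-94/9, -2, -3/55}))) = ProductSet({4/7, 19/9}, {-94/9})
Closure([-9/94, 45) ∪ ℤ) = ℤ ∪ [-9/94, 45]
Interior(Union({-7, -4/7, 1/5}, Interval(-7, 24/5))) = Interval.open(-7, 24/5)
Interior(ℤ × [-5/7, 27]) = ∅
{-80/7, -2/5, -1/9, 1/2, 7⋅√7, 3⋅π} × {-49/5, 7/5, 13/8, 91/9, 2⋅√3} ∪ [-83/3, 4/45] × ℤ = ([-83/3, 4/45] × ℤ) ∪ ({-80/7, -2/5, -1/9, 1/2, 7⋅√7, 3⋅π} × {-49/5, 7/5, 13/8, 91/9, 2⋅√3})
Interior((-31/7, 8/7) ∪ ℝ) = (-∞, ∞)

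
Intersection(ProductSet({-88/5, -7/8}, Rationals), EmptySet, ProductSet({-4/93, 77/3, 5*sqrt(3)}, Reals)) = EmptySet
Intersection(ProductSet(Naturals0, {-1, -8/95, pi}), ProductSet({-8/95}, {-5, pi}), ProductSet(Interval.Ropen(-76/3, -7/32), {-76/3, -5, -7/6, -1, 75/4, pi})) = EmptySet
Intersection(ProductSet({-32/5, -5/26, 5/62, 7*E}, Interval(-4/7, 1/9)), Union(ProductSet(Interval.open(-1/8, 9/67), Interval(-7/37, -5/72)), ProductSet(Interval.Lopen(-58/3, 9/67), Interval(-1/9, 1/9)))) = Union(ProductSet({5/62}, Interval(-7/37, -5/72)), ProductSet({-32/5, -5/26, 5/62}, Interval(-1/9, 1/9)))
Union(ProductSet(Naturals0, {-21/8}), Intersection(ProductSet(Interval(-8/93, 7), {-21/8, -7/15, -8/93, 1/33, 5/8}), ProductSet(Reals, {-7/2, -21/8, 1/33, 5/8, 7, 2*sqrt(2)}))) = Union(ProductSet(Interval(-8/93, 7), {-21/8, 1/33, 5/8}), ProductSet(Naturals0, {-21/8}))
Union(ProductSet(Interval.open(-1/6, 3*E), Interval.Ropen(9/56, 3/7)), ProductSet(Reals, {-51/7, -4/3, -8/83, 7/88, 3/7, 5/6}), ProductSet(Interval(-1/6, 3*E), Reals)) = Union(ProductSet(Interval(-1/6, 3*E), Reals), ProductSet(Reals, {-51/7, -4/3, -8/83, 7/88, 3/7, 5/6}))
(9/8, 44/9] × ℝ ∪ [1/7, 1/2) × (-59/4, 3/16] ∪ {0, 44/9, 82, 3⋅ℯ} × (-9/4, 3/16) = ((9/8, 44/9] × ℝ) ∪ ([1/7, 1/2) × (-59/4, 3/16]) ∪ ({0, 44/9, 82, 3⋅ℯ} × (-9/4, 3/16))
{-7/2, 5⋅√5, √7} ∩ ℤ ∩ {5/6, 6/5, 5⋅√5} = ∅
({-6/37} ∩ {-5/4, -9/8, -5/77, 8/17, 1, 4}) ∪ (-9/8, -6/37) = (-9/8, -6/37)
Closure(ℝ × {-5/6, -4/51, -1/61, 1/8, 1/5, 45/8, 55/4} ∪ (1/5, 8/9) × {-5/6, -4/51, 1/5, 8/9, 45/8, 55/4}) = (ℝ × {-5/6, -4/51, -1/61, 1/8, 1/5, 45/8, 55/4}) ∪ ([1/5, 8/9] × {-5/6, -4/51, 1/5, 8/9, 45/8, 55/4})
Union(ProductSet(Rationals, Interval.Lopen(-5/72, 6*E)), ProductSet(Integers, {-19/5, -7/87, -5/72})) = Union(ProductSet(Integers, {-19/5, -7/87, -5/72}), ProductSet(Rationals, Interval.Lopen(-5/72, 6*E)))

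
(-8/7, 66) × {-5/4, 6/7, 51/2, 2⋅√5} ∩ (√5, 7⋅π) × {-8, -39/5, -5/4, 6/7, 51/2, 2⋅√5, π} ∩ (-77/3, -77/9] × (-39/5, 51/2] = ∅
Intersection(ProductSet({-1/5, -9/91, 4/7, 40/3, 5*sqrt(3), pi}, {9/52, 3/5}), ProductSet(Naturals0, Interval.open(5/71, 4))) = EmptySet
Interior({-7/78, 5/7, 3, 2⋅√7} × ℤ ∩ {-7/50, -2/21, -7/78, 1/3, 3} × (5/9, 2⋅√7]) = ∅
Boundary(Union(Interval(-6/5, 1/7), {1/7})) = {-6/5, 1/7}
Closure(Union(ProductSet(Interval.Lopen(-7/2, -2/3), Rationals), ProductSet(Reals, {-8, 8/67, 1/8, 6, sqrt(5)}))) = Union(ProductSet(Interval(-7/2, -2/3), Reals), ProductSet(Reals, {-8, 8/67, 1/8, 6, sqrt(5)}))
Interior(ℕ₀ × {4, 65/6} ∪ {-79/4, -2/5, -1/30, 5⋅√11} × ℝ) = ∅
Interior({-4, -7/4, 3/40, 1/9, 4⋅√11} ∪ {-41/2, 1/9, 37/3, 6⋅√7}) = ∅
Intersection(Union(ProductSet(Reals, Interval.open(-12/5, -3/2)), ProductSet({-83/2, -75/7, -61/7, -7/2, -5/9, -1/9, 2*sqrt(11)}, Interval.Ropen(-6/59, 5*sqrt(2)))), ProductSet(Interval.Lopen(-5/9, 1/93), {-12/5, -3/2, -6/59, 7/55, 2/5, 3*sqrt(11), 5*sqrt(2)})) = ProductSet({-1/9}, {-6/59, 7/55, 2/5})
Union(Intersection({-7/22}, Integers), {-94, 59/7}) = {-94, 59/7}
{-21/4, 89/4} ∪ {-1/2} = {-21/4, -1/2, 89/4}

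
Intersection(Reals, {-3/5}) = {-3/5}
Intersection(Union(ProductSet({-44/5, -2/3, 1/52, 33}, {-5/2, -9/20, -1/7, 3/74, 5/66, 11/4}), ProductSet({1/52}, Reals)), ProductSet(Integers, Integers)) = EmptySet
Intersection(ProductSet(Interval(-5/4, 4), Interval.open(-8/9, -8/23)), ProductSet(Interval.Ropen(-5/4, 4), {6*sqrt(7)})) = EmptySet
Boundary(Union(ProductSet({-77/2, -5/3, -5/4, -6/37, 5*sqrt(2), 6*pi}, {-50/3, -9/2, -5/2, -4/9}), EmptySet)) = ProductSet({-77/2, -5/3, -5/4, -6/37, 5*sqrt(2), 6*pi}, {-50/3, -9/2, -5/2, -4/9})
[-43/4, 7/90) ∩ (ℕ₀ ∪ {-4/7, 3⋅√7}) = {-4/7} ∪ {0}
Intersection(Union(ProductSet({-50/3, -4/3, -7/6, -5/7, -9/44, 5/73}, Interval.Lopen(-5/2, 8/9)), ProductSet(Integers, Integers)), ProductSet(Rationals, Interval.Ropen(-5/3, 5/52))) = Union(ProductSet({-50/3, -4/3, -7/6, -5/7, -9/44, 5/73}, Interval.Ropen(-5/3, 5/52)), ProductSet(Integers, Range(-1, 1, 1)))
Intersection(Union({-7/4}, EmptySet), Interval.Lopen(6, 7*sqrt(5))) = EmptySet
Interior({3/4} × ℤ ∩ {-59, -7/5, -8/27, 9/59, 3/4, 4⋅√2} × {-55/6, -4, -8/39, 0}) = ∅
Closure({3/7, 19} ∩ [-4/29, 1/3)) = ∅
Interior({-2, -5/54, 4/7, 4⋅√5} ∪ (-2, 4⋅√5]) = (-2, 4⋅√5)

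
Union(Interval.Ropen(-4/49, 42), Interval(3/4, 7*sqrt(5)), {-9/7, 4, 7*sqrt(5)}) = Union({-9/7}, Interval.Ropen(-4/49, 42))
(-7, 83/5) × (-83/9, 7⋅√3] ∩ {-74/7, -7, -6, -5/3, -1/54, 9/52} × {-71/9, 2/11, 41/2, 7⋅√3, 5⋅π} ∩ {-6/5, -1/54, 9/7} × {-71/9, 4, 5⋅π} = {-1/54} × {-71/9}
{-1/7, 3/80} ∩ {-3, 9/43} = ∅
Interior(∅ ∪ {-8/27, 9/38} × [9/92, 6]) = ∅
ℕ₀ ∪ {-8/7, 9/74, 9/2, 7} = {-8/7, 9/74, 9/2} ∪ ℕ₀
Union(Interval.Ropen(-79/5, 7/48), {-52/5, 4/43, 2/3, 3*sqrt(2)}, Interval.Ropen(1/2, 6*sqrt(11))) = Union(Interval.Ropen(-79/5, 7/48), Interval.Ropen(1/2, 6*sqrt(11)))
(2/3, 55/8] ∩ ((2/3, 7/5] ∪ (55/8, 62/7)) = (2/3, 7/5]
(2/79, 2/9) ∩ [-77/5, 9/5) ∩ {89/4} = ∅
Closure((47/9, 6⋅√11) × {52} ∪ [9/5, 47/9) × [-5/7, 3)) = ({9/5, 47/9} × [-5/7, 3]) ∪ ([9/5, 47/9] × {-5/7, 3}) ∪ ([9/5, 47/9) × [-5/7, 3)) ∪ ([47/9, 6⋅√11] × {52})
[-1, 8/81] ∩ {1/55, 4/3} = {1/55}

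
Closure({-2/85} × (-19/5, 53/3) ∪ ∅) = {-2/85} × [-19/5, 53/3]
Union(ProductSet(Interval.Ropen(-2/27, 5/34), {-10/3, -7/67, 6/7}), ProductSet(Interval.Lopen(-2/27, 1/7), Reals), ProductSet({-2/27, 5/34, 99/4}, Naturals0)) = Union(ProductSet({-2/27, 5/34, 99/4}, Naturals0), ProductSet(Interval.Lopen(-2/27, 1/7), Reals), ProductSet(Interval.Ropen(-2/27, 5/34), {-10/3, -7/67, 6/7}))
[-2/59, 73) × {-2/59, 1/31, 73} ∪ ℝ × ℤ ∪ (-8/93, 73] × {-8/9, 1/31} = (ℝ × ℤ) ∪ ((-8/93, 73] × {-8/9, 1/31}) ∪ ([-2/59, 73) × {-2/59, 1/31, 73})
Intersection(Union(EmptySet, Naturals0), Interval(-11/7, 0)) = Range(0, 1, 1)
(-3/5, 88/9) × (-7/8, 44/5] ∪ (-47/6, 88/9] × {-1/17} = ((-47/6, 88/9] × {-1/17}) ∪ ((-3/5, 88/9) × (-7/8, 44/5])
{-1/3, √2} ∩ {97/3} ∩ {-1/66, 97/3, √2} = ∅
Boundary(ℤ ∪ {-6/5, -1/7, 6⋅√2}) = ℤ ∪ {-6/5, -1/7, 6⋅√2}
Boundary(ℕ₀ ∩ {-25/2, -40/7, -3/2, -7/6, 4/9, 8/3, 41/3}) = ∅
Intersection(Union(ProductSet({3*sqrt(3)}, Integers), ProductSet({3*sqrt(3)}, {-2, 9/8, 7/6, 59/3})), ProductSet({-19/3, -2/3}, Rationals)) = EmptySet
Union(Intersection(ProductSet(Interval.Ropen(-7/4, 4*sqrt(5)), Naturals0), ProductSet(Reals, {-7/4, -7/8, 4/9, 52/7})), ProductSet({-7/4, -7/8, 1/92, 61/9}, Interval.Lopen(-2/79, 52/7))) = ProductSet({-7/4, -7/8, 1/92, 61/9}, Interval.Lopen(-2/79, 52/7))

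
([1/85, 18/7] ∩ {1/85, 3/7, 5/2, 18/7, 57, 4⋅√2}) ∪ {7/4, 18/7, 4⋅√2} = {1/85, 3/7, 7/4, 5/2, 18/7, 4⋅√2}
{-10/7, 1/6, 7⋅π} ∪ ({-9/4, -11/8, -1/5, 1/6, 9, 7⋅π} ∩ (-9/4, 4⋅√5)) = {-10/7, -11/8, -1/5, 1/6, 7⋅π}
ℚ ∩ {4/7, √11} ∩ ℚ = {4/7}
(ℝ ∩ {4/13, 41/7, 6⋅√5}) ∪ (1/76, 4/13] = (1/76, 4/13] ∪ {41/7, 6⋅√5}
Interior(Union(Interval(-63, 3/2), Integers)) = Union(Complement(Integers, Union(Complement(Integers, Interval.open(-63, 3/2)), {3/2})), Complement(Interval.Ropen(-63, 3/2), Complement(Integers, Interval.open(-63, 3/2))), Complement(Range(-63, 2, 1), Complement(Integers, Interval.open(-63, 3/2))), Complement(Range(-63, 2, 1), Union(Complement(Integers, Interval.open(-63, 3/2)), {3/2})))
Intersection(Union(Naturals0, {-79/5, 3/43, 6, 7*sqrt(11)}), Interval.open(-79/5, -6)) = EmptySet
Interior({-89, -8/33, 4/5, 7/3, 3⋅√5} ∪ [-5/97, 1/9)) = (-5/97, 1/9)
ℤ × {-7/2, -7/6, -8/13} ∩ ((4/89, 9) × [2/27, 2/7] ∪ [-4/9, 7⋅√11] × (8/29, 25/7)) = ∅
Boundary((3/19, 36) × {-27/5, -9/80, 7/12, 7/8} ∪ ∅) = [3/19, 36] × {-27/5, -9/80, 7/12, 7/8}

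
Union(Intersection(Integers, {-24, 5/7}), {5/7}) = {-24, 5/7}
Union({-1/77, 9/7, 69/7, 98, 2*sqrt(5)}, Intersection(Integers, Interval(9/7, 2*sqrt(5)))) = Union({-1/77, 9/7, 69/7, 98, 2*sqrt(5)}, Range(2, 5, 1))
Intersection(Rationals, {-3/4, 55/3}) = {-3/4, 55/3}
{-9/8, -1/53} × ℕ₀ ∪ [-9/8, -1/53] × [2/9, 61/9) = ({-9/8, -1/53} × ℕ₀) ∪ ([-9/8, -1/53] × [2/9, 61/9))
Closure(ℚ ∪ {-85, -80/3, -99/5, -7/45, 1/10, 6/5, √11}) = ℝ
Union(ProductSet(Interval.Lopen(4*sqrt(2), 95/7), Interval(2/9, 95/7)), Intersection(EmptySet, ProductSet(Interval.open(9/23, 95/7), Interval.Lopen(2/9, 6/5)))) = ProductSet(Interval.Lopen(4*sqrt(2), 95/7), Interval(2/9, 95/7))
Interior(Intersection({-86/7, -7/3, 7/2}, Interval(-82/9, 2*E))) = EmptySet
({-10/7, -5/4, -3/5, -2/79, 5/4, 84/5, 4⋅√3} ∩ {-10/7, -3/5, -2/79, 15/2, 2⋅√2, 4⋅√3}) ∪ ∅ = {-10/7, -3/5, -2/79, 4⋅√3}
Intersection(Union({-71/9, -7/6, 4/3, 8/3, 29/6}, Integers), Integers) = Integers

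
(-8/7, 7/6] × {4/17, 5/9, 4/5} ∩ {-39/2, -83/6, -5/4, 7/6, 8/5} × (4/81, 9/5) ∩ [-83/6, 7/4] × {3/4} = ∅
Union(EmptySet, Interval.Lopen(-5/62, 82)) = Interval.Lopen(-5/62, 82)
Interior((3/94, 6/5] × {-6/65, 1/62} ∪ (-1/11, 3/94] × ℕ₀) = ∅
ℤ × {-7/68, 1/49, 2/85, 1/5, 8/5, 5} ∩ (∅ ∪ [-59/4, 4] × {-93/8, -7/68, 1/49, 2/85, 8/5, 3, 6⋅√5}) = {-14, -13, …, 4} × {-7/68, 1/49, 2/85, 8/5}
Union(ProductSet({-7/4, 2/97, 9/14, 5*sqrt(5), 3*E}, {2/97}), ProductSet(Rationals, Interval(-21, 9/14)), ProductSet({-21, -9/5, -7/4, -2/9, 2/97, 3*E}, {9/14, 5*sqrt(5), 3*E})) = Union(ProductSet({-7/4, 2/97, 9/14, 5*sqrt(5), 3*E}, {2/97}), ProductSet({-21, -9/5, -7/4, -2/9, 2/97, 3*E}, {9/14, 5*sqrt(5), 3*E}), ProductSet(Rationals, Interval(-21, 9/14)))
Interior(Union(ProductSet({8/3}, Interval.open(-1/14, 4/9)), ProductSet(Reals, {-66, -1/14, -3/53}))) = EmptySet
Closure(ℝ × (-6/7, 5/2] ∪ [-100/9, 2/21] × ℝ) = ([-100/9, 2/21] × ℝ) ∪ (ℝ × (-6/7, 5/2]) ∪ (((-∞, -100/9] ∪ [2/21, ∞)) × {-6/7, 5/2})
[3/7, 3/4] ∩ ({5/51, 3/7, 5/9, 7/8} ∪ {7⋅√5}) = {3/7, 5/9}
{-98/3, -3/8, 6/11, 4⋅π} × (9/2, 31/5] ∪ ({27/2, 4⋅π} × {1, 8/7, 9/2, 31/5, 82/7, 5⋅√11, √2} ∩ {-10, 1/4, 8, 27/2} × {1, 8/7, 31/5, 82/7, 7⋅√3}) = ({27/2} × {1, 8/7, 31/5, 82/7}) ∪ ({-98/3, -3/8, 6/11, 4⋅π} × (9/2, 31/5])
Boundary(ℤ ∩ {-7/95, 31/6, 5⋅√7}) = ∅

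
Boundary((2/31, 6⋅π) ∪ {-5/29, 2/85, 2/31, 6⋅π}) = {-5/29, 2/85, 2/31, 6⋅π}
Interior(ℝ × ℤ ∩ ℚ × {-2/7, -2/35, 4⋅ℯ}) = ∅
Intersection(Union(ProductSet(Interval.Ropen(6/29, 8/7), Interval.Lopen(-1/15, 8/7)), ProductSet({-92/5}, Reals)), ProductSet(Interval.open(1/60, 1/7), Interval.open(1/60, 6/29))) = EmptySet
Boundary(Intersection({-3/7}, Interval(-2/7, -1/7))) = EmptySet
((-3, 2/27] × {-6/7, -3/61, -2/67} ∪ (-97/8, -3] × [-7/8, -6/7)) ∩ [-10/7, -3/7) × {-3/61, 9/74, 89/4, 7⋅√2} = [-10/7, -3/7) × {-3/61}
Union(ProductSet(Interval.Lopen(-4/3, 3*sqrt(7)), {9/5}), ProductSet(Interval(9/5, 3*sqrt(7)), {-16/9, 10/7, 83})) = Union(ProductSet(Interval.Lopen(-4/3, 3*sqrt(7)), {9/5}), ProductSet(Interval(9/5, 3*sqrt(7)), {-16/9, 10/7, 83}))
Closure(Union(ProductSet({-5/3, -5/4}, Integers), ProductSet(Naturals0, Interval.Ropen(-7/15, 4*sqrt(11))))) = Union(ProductSet({-5/3, -5/4}, Integers), ProductSet(Naturals0, Interval(-7/15, 4*sqrt(11))))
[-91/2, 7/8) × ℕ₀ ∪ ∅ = [-91/2, 7/8) × ℕ₀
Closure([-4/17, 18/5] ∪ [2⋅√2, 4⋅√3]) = [-4/17, 4⋅√3]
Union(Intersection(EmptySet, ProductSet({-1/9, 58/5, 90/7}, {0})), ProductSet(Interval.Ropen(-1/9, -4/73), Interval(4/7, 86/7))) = ProductSet(Interval.Ropen(-1/9, -4/73), Interval(4/7, 86/7))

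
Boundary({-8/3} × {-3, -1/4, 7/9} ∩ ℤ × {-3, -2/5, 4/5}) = ∅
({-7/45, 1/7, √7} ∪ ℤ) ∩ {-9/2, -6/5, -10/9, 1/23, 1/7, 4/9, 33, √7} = {1/7, 33, √7}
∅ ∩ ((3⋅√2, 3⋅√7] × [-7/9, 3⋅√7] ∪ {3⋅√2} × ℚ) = ∅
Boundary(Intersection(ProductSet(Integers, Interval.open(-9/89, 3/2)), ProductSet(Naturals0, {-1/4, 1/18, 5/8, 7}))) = ProductSet(Naturals0, {1/18, 5/8})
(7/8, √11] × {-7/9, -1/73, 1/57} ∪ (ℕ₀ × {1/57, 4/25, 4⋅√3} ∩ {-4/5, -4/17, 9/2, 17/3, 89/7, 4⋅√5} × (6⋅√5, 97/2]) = (7/8, √11] × {-7/9, -1/73, 1/57}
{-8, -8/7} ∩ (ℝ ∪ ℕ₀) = {-8, -8/7}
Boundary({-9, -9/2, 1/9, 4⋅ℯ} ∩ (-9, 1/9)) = {-9/2}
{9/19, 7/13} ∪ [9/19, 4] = [9/19, 4]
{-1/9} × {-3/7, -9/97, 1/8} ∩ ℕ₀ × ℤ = ∅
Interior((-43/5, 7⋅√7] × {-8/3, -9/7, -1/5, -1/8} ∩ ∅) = ∅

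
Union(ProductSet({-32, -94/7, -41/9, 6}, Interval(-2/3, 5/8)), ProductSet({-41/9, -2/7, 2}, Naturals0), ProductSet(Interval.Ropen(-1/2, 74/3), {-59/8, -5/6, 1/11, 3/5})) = Union(ProductSet({-41/9, -2/7, 2}, Naturals0), ProductSet({-32, -94/7, -41/9, 6}, Interval(-2/3, 5/8)), ProductSet(Interval.Ropen(-1/2, 74/3), {-59/8, -5/6, 1/11, 3/5}))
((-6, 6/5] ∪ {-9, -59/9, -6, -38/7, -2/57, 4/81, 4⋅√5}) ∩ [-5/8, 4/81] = [-5/8, 4/81]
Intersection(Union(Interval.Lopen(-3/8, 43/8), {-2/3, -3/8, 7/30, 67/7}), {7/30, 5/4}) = {7/30, 5/4}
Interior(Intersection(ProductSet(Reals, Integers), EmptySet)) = EmptySet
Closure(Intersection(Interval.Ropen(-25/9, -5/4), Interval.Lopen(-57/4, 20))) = Interval(-25/9, -5/4)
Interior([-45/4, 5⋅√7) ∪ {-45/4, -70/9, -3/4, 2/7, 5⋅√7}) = (-45/4, 5⋅√7)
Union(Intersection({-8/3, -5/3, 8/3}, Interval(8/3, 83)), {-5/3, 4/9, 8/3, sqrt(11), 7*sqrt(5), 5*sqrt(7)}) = {-5/3, 4/9, 8/3, sqrt(11), 7*sqrt(5), 5*sqrt(7)}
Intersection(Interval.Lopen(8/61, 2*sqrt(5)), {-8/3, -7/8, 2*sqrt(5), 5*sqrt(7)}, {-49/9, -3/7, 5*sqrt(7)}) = EmptySet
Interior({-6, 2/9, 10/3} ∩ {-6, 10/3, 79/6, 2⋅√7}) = ∅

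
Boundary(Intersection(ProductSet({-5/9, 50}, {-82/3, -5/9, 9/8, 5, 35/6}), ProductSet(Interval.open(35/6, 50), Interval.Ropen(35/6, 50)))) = EmptySet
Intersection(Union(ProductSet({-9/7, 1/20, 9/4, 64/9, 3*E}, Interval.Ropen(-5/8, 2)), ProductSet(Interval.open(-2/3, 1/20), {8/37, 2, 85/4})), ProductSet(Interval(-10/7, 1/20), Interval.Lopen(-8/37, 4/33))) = ProductSet({-9/7, 1/20}, Interval.Lopen(-8/37, 4/33))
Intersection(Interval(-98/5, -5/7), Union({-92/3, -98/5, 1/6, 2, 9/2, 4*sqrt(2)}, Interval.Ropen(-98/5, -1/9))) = Interval(-98/5, -5/7)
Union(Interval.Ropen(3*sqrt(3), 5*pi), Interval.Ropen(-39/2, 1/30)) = Union(Interval.Ropen(-39/2, 1/30), Interval.Ropen(3*sqrt(3), 5*pi))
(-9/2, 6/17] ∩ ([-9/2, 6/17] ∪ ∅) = (-9/2, 6/17]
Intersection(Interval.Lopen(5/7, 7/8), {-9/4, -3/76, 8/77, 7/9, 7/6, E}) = {7/9}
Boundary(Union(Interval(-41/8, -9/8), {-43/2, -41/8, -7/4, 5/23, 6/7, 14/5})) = {-43/2, -41/8, -9/8, 5/23, 6/7, 14/5}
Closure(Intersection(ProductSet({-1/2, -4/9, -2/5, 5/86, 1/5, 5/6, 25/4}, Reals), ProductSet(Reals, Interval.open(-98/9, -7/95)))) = ProductSet({-1/2, -4/9, -2/5, 5/86, 1/5, 5/6, 25/4}, Interval(-98/9, -7/95))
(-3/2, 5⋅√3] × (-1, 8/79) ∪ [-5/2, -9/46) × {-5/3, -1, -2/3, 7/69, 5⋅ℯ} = ([-5/2, -9/46) × {-5/3, -1, -2/3, 7/69, 5⋅ℯ}) ∪ ((-3/2, 5⋅√3] × (-1, 8/79))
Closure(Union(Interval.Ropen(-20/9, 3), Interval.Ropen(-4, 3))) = Interval(-4, 3)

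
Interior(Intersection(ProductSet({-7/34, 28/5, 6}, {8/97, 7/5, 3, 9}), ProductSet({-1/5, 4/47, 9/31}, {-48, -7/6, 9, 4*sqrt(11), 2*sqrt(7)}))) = EmptySet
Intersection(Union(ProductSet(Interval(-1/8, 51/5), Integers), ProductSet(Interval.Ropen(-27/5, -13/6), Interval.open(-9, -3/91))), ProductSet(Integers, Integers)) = Union(ProductSet(Range(-5, -2, 1), Range(-8, 0, 1)), ProductSet(Range(0, 11, 1), Integers))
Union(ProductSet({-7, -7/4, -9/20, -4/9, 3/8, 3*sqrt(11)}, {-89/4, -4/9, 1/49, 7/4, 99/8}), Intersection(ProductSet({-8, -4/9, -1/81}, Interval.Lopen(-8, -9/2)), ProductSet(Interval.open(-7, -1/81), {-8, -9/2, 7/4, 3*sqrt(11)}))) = Union(ProductSet({-4/9}, {-9/2}), ProductSet({-7, -7/4, -9/20, -4/9, 3/8, 3*sqrt(11)}, {-89/4, -4/9, 1/49, 7/4, 99/8}))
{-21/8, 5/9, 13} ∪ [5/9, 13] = {-21/8} ∪ [5/9, 13]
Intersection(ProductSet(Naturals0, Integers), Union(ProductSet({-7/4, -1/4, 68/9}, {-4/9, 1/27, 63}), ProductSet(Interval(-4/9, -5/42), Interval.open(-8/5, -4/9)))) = EmptySet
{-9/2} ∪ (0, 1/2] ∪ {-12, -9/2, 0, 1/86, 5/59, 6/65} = {-12, -9/2} ∪ [0, 1/2]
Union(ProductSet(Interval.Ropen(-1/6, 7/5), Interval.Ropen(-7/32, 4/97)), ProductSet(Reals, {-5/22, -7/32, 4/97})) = Union(ProductSet(Interval.Ropen(-1/6, 7/5), Interval.Ropen(-7/32, 4/97)), ProductSet(Reals, {-5/22, -7/32, 4/97}))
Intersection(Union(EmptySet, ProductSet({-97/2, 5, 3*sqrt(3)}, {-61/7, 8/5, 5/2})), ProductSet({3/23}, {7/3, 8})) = EmptySet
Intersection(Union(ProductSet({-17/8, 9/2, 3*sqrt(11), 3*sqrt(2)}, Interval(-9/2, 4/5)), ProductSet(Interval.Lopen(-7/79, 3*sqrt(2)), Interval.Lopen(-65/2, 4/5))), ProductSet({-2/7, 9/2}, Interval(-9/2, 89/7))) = ProductSet({9/2}, Interval(-9/2, 4/5))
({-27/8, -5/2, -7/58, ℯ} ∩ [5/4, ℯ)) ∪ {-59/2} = {-59/2}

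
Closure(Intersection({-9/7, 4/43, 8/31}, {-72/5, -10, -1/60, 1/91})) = EmptySet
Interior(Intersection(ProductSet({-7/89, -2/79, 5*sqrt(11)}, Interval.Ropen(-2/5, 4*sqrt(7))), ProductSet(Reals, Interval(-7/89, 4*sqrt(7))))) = EmptySet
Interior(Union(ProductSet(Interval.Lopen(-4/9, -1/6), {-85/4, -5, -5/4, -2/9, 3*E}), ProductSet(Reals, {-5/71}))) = EmptySet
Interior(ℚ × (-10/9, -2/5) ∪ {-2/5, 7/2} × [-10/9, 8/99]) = ∅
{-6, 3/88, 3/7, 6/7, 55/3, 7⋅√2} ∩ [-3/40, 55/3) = {3/88, 3/7, 6/7, 7⋅√2}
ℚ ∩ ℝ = ℚ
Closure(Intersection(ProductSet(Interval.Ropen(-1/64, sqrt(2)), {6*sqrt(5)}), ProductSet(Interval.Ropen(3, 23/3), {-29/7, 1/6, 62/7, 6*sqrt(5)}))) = EmptySet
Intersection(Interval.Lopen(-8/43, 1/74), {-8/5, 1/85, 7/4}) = {1/85}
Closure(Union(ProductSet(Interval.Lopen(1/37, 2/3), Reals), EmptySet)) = ProductSet(Interval(1/37, 2/3), Reals)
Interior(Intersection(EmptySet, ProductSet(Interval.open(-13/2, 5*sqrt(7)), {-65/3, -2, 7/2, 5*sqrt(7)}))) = EmptySet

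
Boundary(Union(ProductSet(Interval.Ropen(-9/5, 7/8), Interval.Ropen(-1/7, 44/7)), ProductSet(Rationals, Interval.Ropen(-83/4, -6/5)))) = Union(ProductSet({-9/5, 7/8}, Interval(-1/7, 44/7)), ProductSet(Interval(-9/5, 7/8), {-1/7, 44/7}), ProductSet(Reals, Interval(-83/4, -6/5)))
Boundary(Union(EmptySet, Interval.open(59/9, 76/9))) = {59/9, 76/9}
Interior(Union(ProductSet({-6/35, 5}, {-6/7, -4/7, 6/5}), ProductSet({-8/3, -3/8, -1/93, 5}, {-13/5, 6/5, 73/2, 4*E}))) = EmptySet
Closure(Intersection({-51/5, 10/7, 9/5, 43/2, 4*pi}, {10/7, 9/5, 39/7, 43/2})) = {10/7, 9/5, 43/2}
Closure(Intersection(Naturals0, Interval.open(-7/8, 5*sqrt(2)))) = Range(0, 8, 1)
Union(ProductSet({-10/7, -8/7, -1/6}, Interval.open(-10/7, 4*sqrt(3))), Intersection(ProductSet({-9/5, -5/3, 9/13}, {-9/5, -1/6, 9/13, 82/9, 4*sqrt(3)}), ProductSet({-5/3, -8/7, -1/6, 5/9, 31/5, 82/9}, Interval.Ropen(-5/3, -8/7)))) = ProductSet({-10/7, -8/7, -1/6}, Interval.open(-10/7, 4*sqrt(3)))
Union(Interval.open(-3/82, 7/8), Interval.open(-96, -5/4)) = Union(Interval.open(-96, -5/4), Interval.open(-3/82, 7/8))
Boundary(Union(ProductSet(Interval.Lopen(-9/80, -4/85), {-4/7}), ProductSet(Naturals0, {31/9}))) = Union(ProductSet(Interval(-9/80, -4/85), {-4/7}), ProductSet(Naturals0, {31/9}))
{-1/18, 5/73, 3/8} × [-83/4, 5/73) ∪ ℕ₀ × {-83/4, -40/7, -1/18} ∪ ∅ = (ℕ₀ × {-83/4, -40/7, -1/18}) ∪ ({-1/18, 5/73, 3/8} × [-83/4, 5/73))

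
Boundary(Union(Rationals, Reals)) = EmptySet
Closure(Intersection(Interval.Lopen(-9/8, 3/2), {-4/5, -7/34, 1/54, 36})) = {-4/5, -7/34, 1/54}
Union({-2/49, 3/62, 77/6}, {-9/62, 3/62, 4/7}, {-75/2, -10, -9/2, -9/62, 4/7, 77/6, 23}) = {-75/2, -10, -9/2, -9/62, -2/49, 3/62, 4/7, 77/6, 23}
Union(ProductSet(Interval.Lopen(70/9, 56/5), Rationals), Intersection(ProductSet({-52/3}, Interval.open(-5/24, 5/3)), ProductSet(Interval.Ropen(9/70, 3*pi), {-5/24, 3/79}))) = ProductSet(Interval.Lopen(70/9, 56/5), Rationals)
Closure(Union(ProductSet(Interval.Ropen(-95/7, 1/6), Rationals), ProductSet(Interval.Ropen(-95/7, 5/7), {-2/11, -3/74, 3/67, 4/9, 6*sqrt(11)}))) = Union(ProductSet(Interval(-95/7, 1/6), Reals), ProductSet(Interval(-95/7, 5/7), {-2/11, -3/74, 3/67, 4/9, 6*sqrt(11)}))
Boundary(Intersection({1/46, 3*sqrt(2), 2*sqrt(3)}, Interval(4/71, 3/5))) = EmptySet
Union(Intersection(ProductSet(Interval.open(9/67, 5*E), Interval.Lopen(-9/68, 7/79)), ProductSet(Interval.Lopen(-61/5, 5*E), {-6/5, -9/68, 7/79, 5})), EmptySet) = ProductSet(Interval.open(9/67, 5*E), {7/79})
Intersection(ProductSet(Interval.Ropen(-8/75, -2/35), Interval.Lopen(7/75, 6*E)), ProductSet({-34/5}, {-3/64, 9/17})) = EmptySet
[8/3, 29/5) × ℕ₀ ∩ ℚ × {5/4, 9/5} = ∅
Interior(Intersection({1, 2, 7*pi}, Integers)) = EmptySet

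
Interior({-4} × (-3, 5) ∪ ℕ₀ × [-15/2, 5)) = ∅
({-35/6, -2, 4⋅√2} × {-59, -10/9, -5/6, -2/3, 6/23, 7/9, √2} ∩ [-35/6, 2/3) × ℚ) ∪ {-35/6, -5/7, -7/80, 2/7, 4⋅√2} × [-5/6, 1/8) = ({-35/6, -2} × {-59, -10/9, -5/6, -2/3, 6/23, 7/9}) ∪ ({-35/6, -5/7, -7/80, 2/7, 4⋅√2} × [-5/6, 1/8))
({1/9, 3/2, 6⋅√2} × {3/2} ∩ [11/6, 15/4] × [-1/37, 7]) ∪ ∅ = ∅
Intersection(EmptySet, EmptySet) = EmptySet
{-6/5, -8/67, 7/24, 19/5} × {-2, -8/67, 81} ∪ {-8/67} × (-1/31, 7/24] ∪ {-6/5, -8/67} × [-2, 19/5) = ({-6/5, -8/67} × [-2, 19/5)) ∪ ({-6/5, -8/67, 7/24, 19/5} × {-2, -8/67, 81})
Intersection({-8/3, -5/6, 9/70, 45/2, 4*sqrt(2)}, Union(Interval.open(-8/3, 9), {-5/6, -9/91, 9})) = {-5/6, 9/70, 4*sqrt(2)}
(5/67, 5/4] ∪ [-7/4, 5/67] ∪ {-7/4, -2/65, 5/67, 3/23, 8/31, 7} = [-7/4, 5/4] ∪ {7}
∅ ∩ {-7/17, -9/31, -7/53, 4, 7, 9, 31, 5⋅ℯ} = ∅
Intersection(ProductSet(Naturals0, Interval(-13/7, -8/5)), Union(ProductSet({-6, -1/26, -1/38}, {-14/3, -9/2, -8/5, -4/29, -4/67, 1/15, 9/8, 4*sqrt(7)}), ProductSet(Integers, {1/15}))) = EmptySet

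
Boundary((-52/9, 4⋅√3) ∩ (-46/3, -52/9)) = ∅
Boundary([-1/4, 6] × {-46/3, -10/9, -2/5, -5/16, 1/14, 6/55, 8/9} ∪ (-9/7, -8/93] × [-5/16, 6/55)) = ({-9/7, -8/93} × [-5/16, 6/55]) ∪ ([-9/7, -8/93] × {-5/16, 6/55}) ∪ ([-1/4, 6] × {-46/3, -10/9, -2/5, -5/16, 6/55, 8/9}) ∪ ([-8/93, 6] × {-46/3, -10/9, -2/5, -5/16, 1/14, 6/55, 8/9})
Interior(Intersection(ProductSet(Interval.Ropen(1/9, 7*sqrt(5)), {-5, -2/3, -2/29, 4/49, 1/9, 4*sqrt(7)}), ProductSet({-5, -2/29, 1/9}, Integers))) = EmptySet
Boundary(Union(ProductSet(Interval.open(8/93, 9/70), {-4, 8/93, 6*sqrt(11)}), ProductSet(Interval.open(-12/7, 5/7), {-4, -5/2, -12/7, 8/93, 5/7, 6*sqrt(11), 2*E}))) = ProductSet(Interval(-12/7, 5/7), {-4, -5/2, -12/7, 8/93, 5/7, 6*sqrt(11), 2*E})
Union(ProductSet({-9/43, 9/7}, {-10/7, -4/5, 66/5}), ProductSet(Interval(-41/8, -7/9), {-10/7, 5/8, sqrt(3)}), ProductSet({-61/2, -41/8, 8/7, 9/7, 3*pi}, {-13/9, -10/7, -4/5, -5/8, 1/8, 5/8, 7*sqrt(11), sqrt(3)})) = Union(ProductSet({-9/43, 9/7}, {-10/7, -4/5, 66/5}), ProductSet({-61/2, -41/8, 8/7, 9/7, 3*pi}, {-13/9, -10/7, -4/5, -5/8, 1/8, 5/8, 7*sqrt(11), sqrt(3)}), ProductSet(Interval(-41/8, -7/9), {-10/7, 5/8, sqrt(3)}))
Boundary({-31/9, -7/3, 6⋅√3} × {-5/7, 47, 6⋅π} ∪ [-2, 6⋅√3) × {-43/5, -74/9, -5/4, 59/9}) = ({-31/9, -7/3, 6⋅√3} × {-5/7, 47, 6⋅π}) ∪ ([-2, 6⋅√3] × {-43/5, -74/9, -5/4, 59/9})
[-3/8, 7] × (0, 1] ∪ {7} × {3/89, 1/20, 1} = [-3/8, 7] × (0, 1]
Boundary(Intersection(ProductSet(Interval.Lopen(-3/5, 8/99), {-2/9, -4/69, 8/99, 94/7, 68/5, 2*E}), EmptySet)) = EmptySet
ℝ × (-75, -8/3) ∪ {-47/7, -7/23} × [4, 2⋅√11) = (ℝ × (-75, -8/3)) ∪ ({-47/7, -7/23} × [4, 2⋅√11))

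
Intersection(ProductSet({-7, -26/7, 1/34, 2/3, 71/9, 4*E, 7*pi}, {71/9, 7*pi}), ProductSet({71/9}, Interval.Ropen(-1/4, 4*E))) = ProductSet({71/9}, {71/9})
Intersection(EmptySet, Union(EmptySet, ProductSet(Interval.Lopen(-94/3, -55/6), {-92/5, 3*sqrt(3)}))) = EmptySet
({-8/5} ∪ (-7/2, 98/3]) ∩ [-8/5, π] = [-8/5, π]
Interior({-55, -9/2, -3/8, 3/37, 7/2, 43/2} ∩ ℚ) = ∅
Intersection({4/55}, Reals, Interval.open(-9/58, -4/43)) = EmptySet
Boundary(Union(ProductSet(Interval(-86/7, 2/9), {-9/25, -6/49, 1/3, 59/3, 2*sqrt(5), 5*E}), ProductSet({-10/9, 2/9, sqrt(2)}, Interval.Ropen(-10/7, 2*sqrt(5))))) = Union(ProductSet({-10/9, 2/9, sqrt(2)}, Interval(-10/7, 2*sqrt(5))), ProductSet(Interval(-86/7, 2/9), {-9/25, -6/49, 1/3, 59/3, 2*sqrt(5), 5*E}))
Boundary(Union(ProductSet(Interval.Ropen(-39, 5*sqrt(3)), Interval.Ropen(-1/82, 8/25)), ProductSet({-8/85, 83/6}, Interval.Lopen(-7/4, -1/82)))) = Union(ProductSet({-39, 5*sqrt(3)}, Interval(-1/82, 8/25)), ProductSet({-8/85, 83/6}, Interval(-7/4, -1/82)), ProductSet(Interval(-39, 5*sqrt(3)), {-1/82, 8/25}))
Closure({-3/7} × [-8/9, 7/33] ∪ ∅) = {-3/7} × [-8/9, 7/33]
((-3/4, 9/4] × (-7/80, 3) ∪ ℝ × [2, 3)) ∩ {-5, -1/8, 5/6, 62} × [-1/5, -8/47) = ∅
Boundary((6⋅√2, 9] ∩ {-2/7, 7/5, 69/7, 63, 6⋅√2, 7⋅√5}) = ∅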